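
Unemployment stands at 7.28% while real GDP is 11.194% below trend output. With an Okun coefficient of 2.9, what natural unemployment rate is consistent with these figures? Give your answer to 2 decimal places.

3.42%

From Okun's law, u - u* = -(output gap)/β = -(-11.194)/2.9 = 3.86 points.
So u* = 7.28 - 3.86 = 3.42%.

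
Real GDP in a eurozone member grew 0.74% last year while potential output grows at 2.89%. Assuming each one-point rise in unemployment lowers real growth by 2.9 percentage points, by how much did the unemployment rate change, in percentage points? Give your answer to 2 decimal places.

Growth-rate Okun's law: g_Y = g_Y* - β × Δu, so Δu = (g_Y* - g_Y)/β.
Δu = (2.89 - 0.74)/2.9 = 2.15/2.9 = 0.74 percentage points.

0.74 percentage points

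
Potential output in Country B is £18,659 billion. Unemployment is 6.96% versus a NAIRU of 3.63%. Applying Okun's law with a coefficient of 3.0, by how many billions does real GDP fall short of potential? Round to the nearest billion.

£1,864 billion

Output gap = -3.0 × (6.96 - 3.63) = -3 × 3.33 = -9.99%.
Actual GDP ≈ 18659 × 0.9001 ≈ 16795 billion, so the shortfall is 18659 - 16795 = 1864 billion.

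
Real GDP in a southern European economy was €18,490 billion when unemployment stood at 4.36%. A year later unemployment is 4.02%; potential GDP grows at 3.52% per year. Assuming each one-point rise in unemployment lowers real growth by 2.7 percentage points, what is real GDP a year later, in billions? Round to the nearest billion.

€19,311 billion

Δu = 4.02 - 4.36 = -0.34 points.
Okun's law (growth form): g_Y = g_Y* - β × Δu = 3.52 - 2.7 × (-0.34) = 3.52 + 0.918 = 4.438%.
Real GDP in the next year = 18490 × (1 + 4.438/100) = 18490 × 1.04438 ≈ 19311 billion.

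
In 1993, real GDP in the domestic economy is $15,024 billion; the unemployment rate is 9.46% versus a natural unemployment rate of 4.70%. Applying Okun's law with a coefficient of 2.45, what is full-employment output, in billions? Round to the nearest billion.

Unemployment gap = 9.46 - 4.7 = 4.76 points, so output gap = -2.45 × 4.76 = -11.662%.
Since Y = Y* × (1 + gap/100), Y* = 15024/0.88338 ≈ 17007 billion.

$17,007 billion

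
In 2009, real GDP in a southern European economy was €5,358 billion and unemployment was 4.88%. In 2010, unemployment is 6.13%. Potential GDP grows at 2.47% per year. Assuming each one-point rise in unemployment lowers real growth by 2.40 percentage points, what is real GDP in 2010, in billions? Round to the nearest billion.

€5,330 billion

Δu = 6.13 - 4.88 = 1.25 points.
Okun's law (growth form): g_Y = g_Y* - β × Δu = 2.47 - 2.40 × (1.25) = 2.47 - 3 = -0.53%.
Real GDP in the next year = 5358 × (1 - 0.53/100) = 5358 × 0.9947 ≈ 5330 billion.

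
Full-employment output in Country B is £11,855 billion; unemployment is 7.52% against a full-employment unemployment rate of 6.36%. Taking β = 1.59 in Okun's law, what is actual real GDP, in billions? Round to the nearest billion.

£11,636 billion

Unemployment gap = 7.52 - 6.36 = 1.16 points, so the output gap is -1.59 × 1.16 = -1.8444%.
Actual GDP = 11855 × (1 - 1.8444/100) = 11855 × 0.981556 ≈ 11636 billion.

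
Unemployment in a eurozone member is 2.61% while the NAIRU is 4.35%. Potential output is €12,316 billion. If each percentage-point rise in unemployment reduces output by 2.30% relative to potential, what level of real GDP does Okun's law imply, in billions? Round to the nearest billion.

Unemployment gap = 2.61 - 4.35 = -1.74 points, so the output gap is -2.3 × (-1.74) = 4.002%.
Actual GDP = 12316 × (1 + 4.002/100) = 12316 × 1.04002 ≈ 12809 billion.

€12,809 billion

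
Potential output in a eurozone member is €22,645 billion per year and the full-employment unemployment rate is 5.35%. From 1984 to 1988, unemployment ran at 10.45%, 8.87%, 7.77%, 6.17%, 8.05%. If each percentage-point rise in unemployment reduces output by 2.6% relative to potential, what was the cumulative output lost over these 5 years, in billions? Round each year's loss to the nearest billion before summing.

€8,573 billion

Year 1984: gap = -2.6 × (10.45 - 5.35) = -13.26%, loss ≈ 22645 × 13.26/100 ≈ 3003.
Year 1985: gap = -2.6 × (8.87 - 5.35) = -9.152%, loss ≈ 22645 × 9.152/100 ≈ 2072.
Year 1986: gap = -2.6 × (7.77 - 5.35) = -6.292%, loss ≈ 22645 × 6.292/100 ≈ 1425.
Year 1987: gap = -2.6 × (6.17 - 5.35) = -2.132%, loss ≈ 22645 × 2.132/100 ≈ 483.
Year 1988: gap = -2.6 × (8.05 - 5.35) = -7.02%, loss ≈ 22645 × 7.02/100 ≈ 1590.
Total lost output = 3003 + 2072 + 1425 + 483 + 1590 = 8573 billion.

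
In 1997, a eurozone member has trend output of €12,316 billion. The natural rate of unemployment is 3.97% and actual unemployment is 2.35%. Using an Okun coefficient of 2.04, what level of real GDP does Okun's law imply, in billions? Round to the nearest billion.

€12,723 billion

Unemployment gap = 2.35 - 3.97 = -1.62 points, so the output gap is -2.04 × (-1.62) = 3.3048%.
Actual GDP = 12316 × (1 + 3.3048/100) = 12316 × 1.033048 ≈ 12723 billion.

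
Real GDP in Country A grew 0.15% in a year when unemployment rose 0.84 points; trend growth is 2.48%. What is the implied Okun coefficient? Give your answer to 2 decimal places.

β ≈ 2.77

Growth form: g_Y = g_Y* - β × Δu, so β = (g_Y* - g_Y)/Δu.
β = (2.48 - 0.15)/0.84 = 2.33/0.84 = 2.77.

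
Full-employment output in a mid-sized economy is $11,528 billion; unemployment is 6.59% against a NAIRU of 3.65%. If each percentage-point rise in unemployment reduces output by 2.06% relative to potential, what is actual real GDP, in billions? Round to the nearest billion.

Unemployment gap = 6.59 - 3.65 = 2.94 points, so the output gap is -2.06 × 2.94 = -6.0564%.
Actual GDP = 11528 × (1 - 6.0564/100) = 11528 × 0.939436 ≈ 10830 billion.

$10,830 billion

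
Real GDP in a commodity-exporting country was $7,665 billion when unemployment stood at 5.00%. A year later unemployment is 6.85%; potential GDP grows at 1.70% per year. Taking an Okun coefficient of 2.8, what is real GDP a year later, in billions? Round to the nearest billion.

$7,398 billion

Δu = 6.85 - 5 = 1.85 points.
Okun's law (growth form): g_Y = g_Y* - β × Δu = 1.70 - 2.8 × (1.85) = 1.7 - 5.18 = -3.48%.
Real GDP in the next year = 7665 × (1 - 3.48/100) = 7665 × 0.9652 ≈ 7398 billion.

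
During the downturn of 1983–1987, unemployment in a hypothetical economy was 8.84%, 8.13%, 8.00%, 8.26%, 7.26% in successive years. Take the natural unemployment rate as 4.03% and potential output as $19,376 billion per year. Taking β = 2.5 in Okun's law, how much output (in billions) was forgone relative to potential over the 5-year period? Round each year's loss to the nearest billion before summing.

Year 1983: gap = -2.5 × (8.84 - 4.03) = -12.025%, loss ≈ 19376 × 12.025/100 ≈ 2330.
Year 1984: gap = -2.5 × (8.13 - 4.03) = -10.25%, loss ≈ 19376 × 10.25/100 ≈ 1986.
Year 1985: gap = -2.5 × (8 - 4.03) = -9.925%, loss ≈ 19376 × 9.925/100 ≈ 1923.
Year 1986: gap = -2.5 × (8.26 - 4.03) = -10.575%, loss ≈ 19376 × 10.575/100 ≈ 2049.
Year 1987: gap = -2.5 × (7.26 - 4.03) = -8.075%, loss ≈ 19376 × 8.075/100 ≈ 1565.
Total lost output = 2330 + 1986 + 1923 + 2049 + 1565 = 9853 billion.

$9,853 billion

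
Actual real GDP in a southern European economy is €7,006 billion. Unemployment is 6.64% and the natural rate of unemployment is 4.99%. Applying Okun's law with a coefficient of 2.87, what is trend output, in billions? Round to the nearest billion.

€7,354 billion

Unemployment gap = 6.64 - 4.99 = 1.65 points, so output gap = -2.87 × 1.65 = -4.7355%.
Since Y = Y* × (1 + gap/100), Y* = 7006/0.952645 ≈ 7354 billion.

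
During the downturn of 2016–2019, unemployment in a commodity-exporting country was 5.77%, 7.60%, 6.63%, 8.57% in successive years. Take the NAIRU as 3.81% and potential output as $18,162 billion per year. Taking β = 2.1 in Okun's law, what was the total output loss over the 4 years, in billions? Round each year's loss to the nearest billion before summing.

$5,085 billion

Year 2016: gap = -2.1 × (5.77 - 3.81) = -4.116%, loss ≈ 18162 × 4.116/100 ≈ 748.
Year 2017: gap = -2.1 × (7.6 - 3.81) = -7.959%, loss ≈ 18162 × 7.959/100 ≈ 1446.
Year 2018: gap = -2.1 × (6.63 - 3.81) = -5.922%, loss ≈ 18162 × 5.922/100 ≈ 1076.
Year 2019: gap = -2.1 × (8.57 - 3.81) = -9.996%, loss ≈ 18162 × 9.996/100 ≈ 1815.
Total lost output = 748 + 1446 + 1076 + 1815 = 5085 billion.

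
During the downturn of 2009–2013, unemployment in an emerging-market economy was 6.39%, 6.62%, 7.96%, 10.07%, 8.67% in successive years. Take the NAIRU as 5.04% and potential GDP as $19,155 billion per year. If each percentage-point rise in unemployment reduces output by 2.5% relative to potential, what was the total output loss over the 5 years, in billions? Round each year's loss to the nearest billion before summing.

Year 2009: gap = -2.5 × (6.39 - 5.04) = -3.375%, loss ≈ 19155 × 3.375/100 ≈ 646.
Year 2010: gap = -2.5 × (6.62 - 5.04) = -3.95%, loss ≈ 19155 × 3.95/100 ≈ 757.
Year 2011: gap = -2.5 × (7.96 - 5.04) = -7.3%, loss ≈ 19155 × 7.3/100 ≈ 1398.
Year 2012: gap = -2.5 × (10.07 - 5.04) = -12.575%, loss ≈ 19155 × 12.575/100 ≈ 2409.
Year 2013: gap = -2.5 × (8.67 - 5.04) = -9.075%, loss ≈ 19155 × 9.075/100 ≈ 1738.
Total lost output = 646 + 757 + 1398 + 2409 + 1738 = 6948 billion.

$6,948 billion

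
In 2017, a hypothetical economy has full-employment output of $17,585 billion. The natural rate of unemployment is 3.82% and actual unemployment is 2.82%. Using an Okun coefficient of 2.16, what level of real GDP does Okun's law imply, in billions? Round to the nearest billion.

$17,965 billion

Unemployment gap = 2.82 - 3.82 = -1 point, so the output gap is -2.16 × (-1) = 2.16%.
Actual GDP = 17585 × (1 + 2.16/100) = 17585 × 1.0216 ≈ 17965 billion.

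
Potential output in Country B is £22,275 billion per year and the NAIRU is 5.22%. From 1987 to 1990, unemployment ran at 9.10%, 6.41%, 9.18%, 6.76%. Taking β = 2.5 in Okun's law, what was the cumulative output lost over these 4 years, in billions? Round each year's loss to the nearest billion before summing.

£5,887 billion

Year 1987: gap = -2.5 × (9.1 - 5.22) = -9.7%, loss ≈ 22275 × 9.7/100 ≈ 2161.
Year 1988: gap = -2.5 × (6.41 - 5.22) = -2.975%, loss ≈ 22275 × 2.975/100 ≈ 663.
Year 1989: gap = -2.5 × (9.18 - 5.22) = -9.9%, loss ≈ 22275 × 9.9/100 ≈ 2205.
Year 1990: gap = -2.5 × (6.76 - 5.22) = -3.85%, loss ≈ 22275 × 3.85/100 ≈ 858.
Total lost output = 2161 + 663 + 2205 + 858 = 5887 billion.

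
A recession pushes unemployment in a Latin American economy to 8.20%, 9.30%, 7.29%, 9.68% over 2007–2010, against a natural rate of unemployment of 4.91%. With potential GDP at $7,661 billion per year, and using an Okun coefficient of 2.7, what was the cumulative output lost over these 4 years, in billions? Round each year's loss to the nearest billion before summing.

Year 2007: gap = -2.7 × (8.2 - 4.91) = -8.883%, loss ≈ 7661 × 8.883/100 ≈ 681.
Year 2008: gap = -2.7 × (9.3 - 4.91) = -11.853%, loss ≈ 7661 × 11.853/100 ≈ 908.
Year 2009: gap = -2.7 × (7.29 - 4.91) = -6.426%, loss ≈ 7661 × 6.426/100 ≈ 492.
Year 2010: gap = -2.7 × (9.68 - 4.91) = -12.879%, loss ≈ 7661 × 12.879/100 ≈ 987.
Total lost output = 681 + 908 + 492 + 987 = 3068 billion.

$3,068 billion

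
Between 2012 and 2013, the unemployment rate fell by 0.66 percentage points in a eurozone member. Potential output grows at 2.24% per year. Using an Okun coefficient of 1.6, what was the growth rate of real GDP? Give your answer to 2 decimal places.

Growth-rate Okun's law: g_Y = g_Y* - β × Δu.
g_Y = 2.24 - 1.6 × (-0.66) = 2.24 + 1.056 = 3.296%, i.e. 3.30% to 2 d.p.

3.30%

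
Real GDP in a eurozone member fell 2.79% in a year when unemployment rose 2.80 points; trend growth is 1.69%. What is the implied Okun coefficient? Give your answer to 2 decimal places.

Growth form: g_Y = g_Y* - β × Δu, so β = (g_Y* - g_Y)/Δu.
β = (1.69 + 2.79)/2.80 = 4.48/2.80 = 1.60.

β ≈ 1.60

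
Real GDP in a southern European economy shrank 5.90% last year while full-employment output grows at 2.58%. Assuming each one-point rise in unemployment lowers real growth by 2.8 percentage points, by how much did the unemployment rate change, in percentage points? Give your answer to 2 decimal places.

3.03 percentage points

Growth-rate Okun's law: g_Y = g_Y* - β × Δu, so Δu = (g_Y* - g_Y)/β.
Δu = (2.58 + 5.9)/2.8 = 8.48/2.8 = 3.03 percentage points.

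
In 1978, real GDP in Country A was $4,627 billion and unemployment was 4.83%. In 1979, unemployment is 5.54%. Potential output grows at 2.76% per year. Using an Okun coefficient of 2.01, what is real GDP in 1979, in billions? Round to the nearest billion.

$4,689 billion

Δu = 5.54 - 4.83 = 0.71 points.
Okun's law (growth form): g_Y = g_Y* - β × Δu = 2.76 - 2.01 × (0.71) = 2.76 - 1.4271 = 1.3329%.
Real GDP in the next year = 4627 × (1 + 1.3329/100) = 4627 × 1.013329 ≈ 4689 billion.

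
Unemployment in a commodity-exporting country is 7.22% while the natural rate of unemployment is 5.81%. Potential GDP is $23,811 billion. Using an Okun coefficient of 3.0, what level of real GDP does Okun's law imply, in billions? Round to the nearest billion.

$22,804 billion

Unemployment gap = 7.22 - 5.81 = 1.41 points, so the output gap is -3 × 1.41 = -4.23%.
Actual GDP = 23811 × (1 - 4.23/100) = 23811 × 0.9577 ≈ 22804 billion.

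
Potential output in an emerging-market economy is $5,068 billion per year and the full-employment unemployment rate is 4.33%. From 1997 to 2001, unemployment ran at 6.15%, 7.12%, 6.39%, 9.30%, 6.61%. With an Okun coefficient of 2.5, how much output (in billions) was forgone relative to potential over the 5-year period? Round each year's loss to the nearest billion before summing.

Year 1997: gap = -2.5 × (6.15 - 4.33) = -4.55%, loss ≈ 5068 × 4.55/100 ≈ 231.
Year 1998: gap = -2.5 × (7.12 - 4.33) = -6.975%, loss ≈ 5068 × 6.975/100 ≈ 353.
Year 1999: gap = -2.5 × (6.39 - 4.33) = -5.15%, loss ≈ 5068 × 5.15/100 ≈ 261.
Year 2000: gap = -2.5 × (9.3 - 4.33) = -12.425%, loss ≈ 5068 × 12.425/100 ≈ 630.
Year 2001: gap = -2.5 × (6.61 - 4.33) = -5.7%, loss ≈ 5068 × 5.7/100 ≈ 289.
Total lost output = 231 + 353 + 261 + 630 + 289 = 1764 billion.

$1,764 billion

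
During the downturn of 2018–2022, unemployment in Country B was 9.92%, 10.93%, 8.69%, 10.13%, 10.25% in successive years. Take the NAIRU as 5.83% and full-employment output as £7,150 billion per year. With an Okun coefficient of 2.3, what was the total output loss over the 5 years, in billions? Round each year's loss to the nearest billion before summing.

Year 2018: gap = -2.3 × (9.92 - 5.83) = -9.407%, loss ≈ 7150 × 9.407/100 ≈ 673.
Year 2019: gap = -2.3 × (10.93 - 5.83) = -11.73%, loss ≈ 7150 × 11.73/100 ≈ 839.
Year 2020: gap = -2.3 × (8.69 - 5.83) = -6.578%, loss ≈ 7150 × 6.578/100 ≈ 470.
Year 2021: gap = -2.3 × (10.13 - 5.83) = -9.89%, loss ≈ 7150 × 9.89/100 ≈ 707.
Year 2022: gap = -2.3 × (10.25 - 5.83) = -10.166%, loss ≈ 7150 × 10.166/100 ≈ 727.
Total lost output = 673 + 839 + 470 + 707 + 727 = 3416 billion.

£3,416 billion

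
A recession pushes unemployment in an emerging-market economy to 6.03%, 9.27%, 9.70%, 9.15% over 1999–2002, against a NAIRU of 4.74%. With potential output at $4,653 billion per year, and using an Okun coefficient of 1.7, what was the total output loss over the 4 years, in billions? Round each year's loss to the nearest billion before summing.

$1,201 billion

Year 1999: gap = -1.7 × (6.03 - 4.74) = -2.193%, loss ≈ 4653 × 2.193/100 ≈ 102.
Year 2000: gap = -1.7 × (9.27 - 4.74) = -7.701%, loss ≈ 4653 × 7.701/100 ≈ 358.
Year 2001: gap = -1.7 × (9.7 - 4.74) = -8.432%, loss ≈ 4653 × 8.432/100 ≈ 392.
Year 2002: gap = -1.7 × (9.15 - 4.74) = -7.497%, loss ≈ 4653 × 7.497/100 ≈ 349.
Total lost output = 102 + 358 + 392 + 349 = 1201 billion.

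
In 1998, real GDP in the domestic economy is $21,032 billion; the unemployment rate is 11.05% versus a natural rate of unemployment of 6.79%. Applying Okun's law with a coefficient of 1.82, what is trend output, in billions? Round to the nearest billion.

$22,800 billion

Unemployment gap = 11.05 - 6.79 = 4.26 points, so output gap = -1.82 × 4.26 = -7.7532%.
Since Y = Y* × (1 + gap/100), Y* = 21032/0.922468 ≈ 22800 billion.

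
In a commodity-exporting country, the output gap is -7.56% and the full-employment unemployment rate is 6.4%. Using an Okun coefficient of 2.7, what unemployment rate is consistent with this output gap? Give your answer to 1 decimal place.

From Okun's law, u - u* = -(output gap)/β = -(-7.56)/2.7 = 2.8 points.
So u = 6.4 + 2.8 = 9.2%.

9.2%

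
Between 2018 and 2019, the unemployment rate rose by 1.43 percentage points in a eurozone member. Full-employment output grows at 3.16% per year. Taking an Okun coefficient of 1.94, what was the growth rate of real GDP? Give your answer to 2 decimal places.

0.39%

Growth-rate Okun's law: g_Y = g_Y* - β × Δu.
g_Y = 3.16 - 1.94 × (1.43) = 3.16 - 2.7742 = 0.3858%, i.e. 0.39% to 2 d.p.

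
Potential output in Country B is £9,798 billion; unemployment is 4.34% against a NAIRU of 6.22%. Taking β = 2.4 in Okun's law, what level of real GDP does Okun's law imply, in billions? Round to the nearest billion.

Unemployment gap = 4.34 - 6.22 = -1.88 points, so the output gap is -2.4 × (-1.88) = 4.512%.
Actual GDP = 9798 × (1 + 4.512/100) = 9798 × 1.04512 ≈ 10240 billion.

£10,240 billion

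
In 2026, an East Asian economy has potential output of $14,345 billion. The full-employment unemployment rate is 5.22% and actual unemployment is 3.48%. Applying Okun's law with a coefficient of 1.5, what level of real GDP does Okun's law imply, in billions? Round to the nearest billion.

$14,719 billion

Unemployment gap = 3.48 - 5.22 = -1.74 points, so the output gap is -1.5 × (-1.74) = 2.61%.
Actual GDP = 14345 × (1 + 2.61/100) = 14345 × 1.0261 ≈ 14719 billion.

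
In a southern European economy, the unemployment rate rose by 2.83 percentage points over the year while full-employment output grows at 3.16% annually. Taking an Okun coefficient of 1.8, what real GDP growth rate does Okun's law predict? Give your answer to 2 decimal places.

Growth-rate Okun's law: g_Y = g_Y* - β × Δu.
g_Y = 3.16 - 1.8 × (2.83) = 3.16 - 5.094 = -1.934%, i.e. -1.93% to 2 d.p.

-1.93%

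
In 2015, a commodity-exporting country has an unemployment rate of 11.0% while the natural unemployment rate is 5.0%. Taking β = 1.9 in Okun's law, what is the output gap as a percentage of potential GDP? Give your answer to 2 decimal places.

-11.40%

The unemployment gap is 11 - 5 = 6 percentage points.
Okun's law gives an output gap of -1.9 × 6 = -11.4%, i.e. 11.40% below potential.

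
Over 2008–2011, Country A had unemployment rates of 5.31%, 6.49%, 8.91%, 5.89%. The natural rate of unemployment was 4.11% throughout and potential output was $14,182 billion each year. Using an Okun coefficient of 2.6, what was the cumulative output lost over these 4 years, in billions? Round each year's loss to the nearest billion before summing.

Year 2008: gap = -2.6 × (5.31 - 4.11) = -3.12%, loss ≈ 14182 × 3.12/100 ≈ 442.
Year 2009: gap = -2.6 × (6.49 - 4.11) = -6.188%, loss ≈ 14182 × 6.188/100 ≈ 878.
Year 2010: gap = -2.6 × (8.91 - 4.11) = -12.48%, loss ≈ 14182 × 12.48/100 ≈ 1770.
Year 2011: gap = -2.6 × (5.89 - 4.11) = -4.628%, loss ≈ 14182 × 4.628/100 ≈ 656.
Total lost output = 442 + 878 + 1770 + 656 = 3746 billion.

$3,746 billion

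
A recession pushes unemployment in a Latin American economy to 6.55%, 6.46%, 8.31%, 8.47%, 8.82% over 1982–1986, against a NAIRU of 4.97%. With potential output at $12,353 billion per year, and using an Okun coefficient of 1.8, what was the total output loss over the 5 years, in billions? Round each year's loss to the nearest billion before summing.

Year 1982: gap = -1.8 × (6.55 - 4.97) = -2.844%, loss ≈ 12353 × 2.844/100 ≈ 351.
Year 1983: gap = -1.8 × (6.46 - 4.97) = -2.682%, loss ≈ 12353 × 2.682/100 ≈ 331.
Year 1984: gap = -1.8 × (8.31 - 4.97) = -6.012%, loss ≈ 12353 × 6.012/100 ≈ 743.
Year 1985: gap = -1.8 × (8.47 - 4.97) = -6.3%, loss ≈ 12353 × 6.3/100 ≈ 778.
Year 1986: gap = -1.8 × (8.82 - 4.97) = -6.93%, loss ≈ 12353 × 6.93/100 ≈ 856.
Total lost output = 351 + 331 + 743 + 778 + 856 = 3059 billion.

$3,059 billion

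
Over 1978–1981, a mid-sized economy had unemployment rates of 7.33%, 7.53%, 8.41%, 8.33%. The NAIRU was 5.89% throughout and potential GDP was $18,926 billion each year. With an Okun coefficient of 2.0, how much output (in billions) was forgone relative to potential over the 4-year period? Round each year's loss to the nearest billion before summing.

$3,044 billion

Year 1978: gap = -2.0 × (7.33 - 5.89) = -2.88%, loss ≈ 18926 × 2.88/100 ≈ 545.
Year 1979: gap = -2.0 × (7.53 - 5.89) = -3.28%, loss ≈ 18926 × 3.28/100 ≈ 621.
Year 1980: gap = -2.0 × (8.41 - 5.89) = -5.04%, loss ≈ 18926 × 5.04/100 ≈ 954.
Year 1981: gap = -2.0 × (8.33 - 5.89) = -4.88%, loss ≈ 18926 × 4.88/100 ≈ 924.
Total lost output = 545 + 621 + 954 + 924 = 3044 billion.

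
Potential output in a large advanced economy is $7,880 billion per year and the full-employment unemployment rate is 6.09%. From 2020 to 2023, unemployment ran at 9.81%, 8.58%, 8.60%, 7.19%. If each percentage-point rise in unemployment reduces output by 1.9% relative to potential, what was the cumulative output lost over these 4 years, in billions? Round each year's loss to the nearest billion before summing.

Year 2020: gap = -1.9 × (9.81 - 6.09) = -7.068%, loss ≈ 7880 × 7.068/100 ≈ 557.
Year 2021: gap = -1.9 × (8.58 - 6.09) = -4.731%, loss ≈ 7880 × 4.731/100 ≈ 373.
Year 2022: gap = -1.9 × (8.6 - 6.09) = -4.769%, loss ≈ 7880 × 4.769/100 ≈ 376.
Year 2023: gap = -1.9 × (7.19 - 6.09) = -2.09%, loss ≈ 7880 × 2.09/100 ≈ 165.
Total lost output = 557 + 373 + 376 + 165 = 1471 billion.

$1,471 billion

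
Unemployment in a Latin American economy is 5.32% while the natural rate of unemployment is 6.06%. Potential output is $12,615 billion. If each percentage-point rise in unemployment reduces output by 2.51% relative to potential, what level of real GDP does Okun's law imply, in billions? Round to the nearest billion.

Unemployment gap = 5.32 - 6.06 = -0.74 points, so the output gap is -2.51 × (-0.74) = 1.8574%.
Actual GDP = 12615 × (1 + 1.8574/100) = 12615 × 1.018574 ≈ 12849 billion.

$12,849 billion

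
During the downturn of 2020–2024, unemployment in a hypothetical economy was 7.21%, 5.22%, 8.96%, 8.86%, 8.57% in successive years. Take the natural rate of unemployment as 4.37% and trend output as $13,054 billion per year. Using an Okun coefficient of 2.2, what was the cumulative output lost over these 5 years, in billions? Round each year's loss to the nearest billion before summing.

$4,873 billion

Year 2020: gap = -2.2 × (7.21 - 4.37) = -6.248%, loss ≈ 13054 × 6.248/100 ≈ 816.
Year 2021: gap = -2.2 × (5.22 - 4.37) = -1.87%, loss ≈ 13054 × 1.87/100 ≈ 244.
Year 2022: gap = -2.2 × (8.96 - 4.37) = -10.098%, loss ≈ 13054 × 10.098/100 ≈ 1318.
Year 2023: gap = -2.2 × (8.86 - 4.37) = -9.878%, loss ≈ 13054 × 9.878/100 ≈ 1289.
Year 2024: gap = -2.2 × (8.57 - 4.37) = -9.24%, loss ≈ 13054 × 9.24/100 ≈ 1206.
Total lost output = 816 + 244 + 1318 + 1289 + 1206 = 4873 billion.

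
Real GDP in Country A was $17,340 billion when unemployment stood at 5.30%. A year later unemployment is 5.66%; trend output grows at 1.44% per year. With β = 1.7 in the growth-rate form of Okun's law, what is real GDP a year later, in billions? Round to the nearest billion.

Δu = 5.66 - 5.3 = 0.36 points.
Okun's law (growth form): g_Y = g_Y* - β × Δu = 1.44 - 1.7 × (0.36) = 1.44 - 0.612 = 0.828%.
Real GDP in the next year = 17340 × (1 + 0.828/100) = 17340 × 1.00828 ≈ 17484 billion.

$17,484 billion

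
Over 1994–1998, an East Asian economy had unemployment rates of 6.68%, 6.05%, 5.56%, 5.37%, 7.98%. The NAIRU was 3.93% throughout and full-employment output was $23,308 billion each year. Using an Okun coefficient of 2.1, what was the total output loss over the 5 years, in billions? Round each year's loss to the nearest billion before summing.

$5,869 billion

Year 1994: gap = -2.1 × (6.68 - 3.93) = -5.775%, loss ≈ 23308 × 5.775/100 ≈ 1346.
Year 1995: gap = -2.1 × (6.05 - 3.93) = -4.452%, loss ≈ 23308 × 4.452/100 ≈ 1038.
Year 1996: gap = -2.1 × (5.56 - 3.93) = -3.423%, loss ≈ 23308 × 3.423/100 ≈ 798.
Year 1997: gap = -2.1 × (5.37 - 3.93) = -3.024%, loss ≈ 23308 × 3.024/100 ≈ 705.
Year 1998: gap = -2.1 × (7.98 - 3.93) = -8.505%, loss ≈ 23308 × 8.505/100 ≈ 1982.
Total lost output = 1346 + 1038 + 798 + 705 + 1982 = 5869 billion.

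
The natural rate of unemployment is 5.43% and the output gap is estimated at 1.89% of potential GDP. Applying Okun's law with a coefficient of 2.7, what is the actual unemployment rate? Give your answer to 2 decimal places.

From Okun's law, u - u* = -(output gap)/β = -(1.89)/2.7 = -0.7 points.
So u = 5.43 - 0.7 = 4.73%.

4.73%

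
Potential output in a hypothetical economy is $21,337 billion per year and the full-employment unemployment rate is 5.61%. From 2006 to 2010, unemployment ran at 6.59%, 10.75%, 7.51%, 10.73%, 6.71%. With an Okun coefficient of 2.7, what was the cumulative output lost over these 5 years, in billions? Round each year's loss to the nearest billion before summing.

$8,205 billion

Year 2006: gap = -2.7 × (6.59 - 5.61) = -2.646%, loss ≈ 21337 × 2.646/100 ≈ 565.
Year 2007: gap = -2.7 × (10.75 - 5.61) = -13.878%, loss ≈ 21337 × 13.878/100 ≈ 2961.
Year 2008: gap = -2.7 × (7.51 - 5.61) = -5.13%, loss ≈ 21337 × 5.13/100 ≈ 1095.
Year 2009: gap = -2.7 × (10.73 - 5.61) = -13.824%, loss ≈ 21337 × 13.824/100 ≈ 2950.
Year 2010: gap = -2.7 × (6.71 - 5.61) = -2.97%, loss ≈ 21337 × 2.97/100 ≈ 634.
Total lost output = 565 + 2961 + 1095 + 2950 + 634 = 8205 billion.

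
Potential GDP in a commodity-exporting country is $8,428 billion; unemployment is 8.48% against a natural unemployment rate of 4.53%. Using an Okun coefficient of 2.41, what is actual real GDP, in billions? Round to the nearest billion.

Unemployment gap = 8.48 - 4.53 = 3.95 points, so the output gap is -2.41 × 3.95 = -9.5195%.
Actual GDP = 8428 × (1 - 9.5195/100) = 8428 × 0.904805 ≈ 7626 billion.

$7,626 billion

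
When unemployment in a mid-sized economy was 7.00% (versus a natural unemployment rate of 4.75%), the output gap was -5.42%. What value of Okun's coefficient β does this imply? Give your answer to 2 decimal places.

Okun's law: output gap = -β × (u - u*).
-5.42 = -β × (7 - 4.75) = -β × 2.25, so β = 5.42/2.25 = 2.41.

β ≈ 2.41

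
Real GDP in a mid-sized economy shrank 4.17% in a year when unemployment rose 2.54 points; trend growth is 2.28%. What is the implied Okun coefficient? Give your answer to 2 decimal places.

Growth form: g_Y = g_Y* - β × Δu, so β = (g_Y* - g_Y)/Δu.
β = (2.28 + 4.17)/2.54 = 6.45/2.54 = 2.54.

β ≈ 2.54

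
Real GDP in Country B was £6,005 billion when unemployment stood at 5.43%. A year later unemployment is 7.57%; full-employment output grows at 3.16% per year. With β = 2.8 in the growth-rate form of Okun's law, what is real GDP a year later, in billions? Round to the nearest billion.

£5,835 billion

Δu = 7.57 - 5.43 = 2.14 points.
Okun's law (growth form): g_Y = g_Y* - β × Δu = 3.16 - 2.8 × (2.14) = 3.16 - 5.992 = -2.832%.
Real GDP in the next year = 6005 × (1 - 2.832/100) = 6005 × 0.97168 ≈ 5835 billion.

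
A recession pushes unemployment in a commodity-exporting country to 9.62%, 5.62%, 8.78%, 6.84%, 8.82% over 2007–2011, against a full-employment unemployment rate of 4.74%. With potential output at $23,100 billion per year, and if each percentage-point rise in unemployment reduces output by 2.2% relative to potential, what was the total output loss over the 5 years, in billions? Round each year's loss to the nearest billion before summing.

$8,120 billion

Year 2007: gap = -2.2 × (9.62 - 4.74) = -10.736%, loss ≈ 23100 × 10.736/100 ≈ 2480.
Year 2008: gap = -2.2 × (5.62 - 4.74) = -1.936%, loss ≈ 23100 × 1.936/100 ≈ 447.
Year 2009: gap = -2.2 × (8.78 - 4.74) = -8.888%, loss ≈ 23100 × 8.888/100 ≈ 2053.
Year 2010: gap = -2.2 × (6.84 - 4.74) = -4.62%, loss ≈ 23100 × 4.62/100 ≈ 1067.
Year 2011: gap = -2.2 × (8.82 - 4.74) = -8.976%, loss ≈ 23100 × 8.976/100 ≈ 2073.
Total lost output = 2480 + 447 + 2053 + 1067 + 2073 = 8120 billion.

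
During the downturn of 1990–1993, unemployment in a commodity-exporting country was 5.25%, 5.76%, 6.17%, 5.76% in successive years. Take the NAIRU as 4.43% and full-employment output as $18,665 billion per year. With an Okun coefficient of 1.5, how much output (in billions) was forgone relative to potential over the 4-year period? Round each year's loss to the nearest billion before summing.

$1,461 billion

Year 1990: gap = -1.5 × (5.25 - 4.43) = -1.23%, loss ≈ 18665 × 1.23/100 ≈ 230.
Year 1991: gap = -1.5 × (5.76 - 4.43) = -1.995%, loss ≈ 18665 × 1.995/100 ≈ 372.
Year 1992: gap = -1.5 × (6.17 - 4.43) = -2.61%, loss ≈ 18665 × 2.61/100 ≈ 487.
Year 1993: gap = -1.5 × (5.76 - 4.43) = -1.995%, loss ≈ 18665 × 1.995/100 ≈ 372.
Total lost output = 230 + 372 + 487 + 372 = 1461 billion.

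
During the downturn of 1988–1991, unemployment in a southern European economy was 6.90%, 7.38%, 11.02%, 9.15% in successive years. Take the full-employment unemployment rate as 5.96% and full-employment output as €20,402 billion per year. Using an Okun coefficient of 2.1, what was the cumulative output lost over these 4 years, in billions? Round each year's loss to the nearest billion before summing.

Year 1988: gap = -2.1 × (6.9 - 5.96) = -1.974%, loss ≈ 20402 × 1.974/100 ≈ 403.
Year 1989: gap = -2.1 × (7.38 - 5.96) = -2.982%, loss ≈ 20402 × 2.982/100 ≈ 608.
Year 1990: gap = -2.1 × (11.02 - 5.96) = -10.626%, loss ≈ 20402 × 10.626/100 ≈ 2168.
Year 1991: gap = -2.1 × (9.15 - 5.96) = -6.699%, loss ≈ 20402 × 6.699/100 ≈ 1367.
Total lost output = 403 + 608 + 2168 + 1367 = 4546 billion.

€4,546 billion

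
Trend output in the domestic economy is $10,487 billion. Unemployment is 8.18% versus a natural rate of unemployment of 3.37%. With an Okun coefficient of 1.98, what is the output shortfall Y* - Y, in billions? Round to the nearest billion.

Output gap = -1.98 × (8.18 - 3.37) = -1.98 × 4.81 = -9.5238%.
Actual GDP ≈ 10487 × 0.904762 ≈ 9488 billion, so the shortfall is 10487 - 9488 = 999 billion.

$999 billion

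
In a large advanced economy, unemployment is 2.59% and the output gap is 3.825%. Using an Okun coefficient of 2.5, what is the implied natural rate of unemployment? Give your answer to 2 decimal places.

4.12%

From Okun's law, u - u* = -(output gap)/β = -(3.825)/2.5 = -1.53 points.
So u* = 2.59 + 1.53 = 4.12%.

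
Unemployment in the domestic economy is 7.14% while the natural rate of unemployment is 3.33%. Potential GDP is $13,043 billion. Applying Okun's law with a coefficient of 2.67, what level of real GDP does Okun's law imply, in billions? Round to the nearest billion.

$11,716 billion

Unemployment gap = 7.14 - 3.33 = 3.81 points, so the output gap is -2.67 × 3.81 = -10.1727%.
Actual GDP = 13043 × (1 - 10.1727/100) = 13043 × 0.898273 ≈ 11716 billion.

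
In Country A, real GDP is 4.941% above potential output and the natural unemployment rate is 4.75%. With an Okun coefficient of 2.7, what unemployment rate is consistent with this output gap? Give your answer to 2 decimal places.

2.92%

From Okun's law, u - u* = -(output gap)/β = -(4.941)/2.7 = -1.83 points.
So u = 4.75 - 1.83 = 2.92%.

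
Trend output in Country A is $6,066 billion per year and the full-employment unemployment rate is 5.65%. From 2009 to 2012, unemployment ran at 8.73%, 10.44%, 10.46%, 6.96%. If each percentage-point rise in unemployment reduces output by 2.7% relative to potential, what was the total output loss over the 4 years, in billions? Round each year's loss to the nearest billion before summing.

Year 2009: gap = -2.7 × (8.73 - 5.65) = -8.316%, loss ≈ 6066 × 8.316/100 ≈ 504.
Year 2010: gap = -2.7 × (10.44 - 5.65) = -12.933%, loss ≈ 6066 × 12.933/100 ≈ 785.
Year 2011: gap = -2.7 × (10.46 - 5.65) = -12.987%, loss ≈ 6066 × 12.987/100 ≈ 788.
Year 2012: gap = -2.7 × (6.96 - 5.65) = -3.537%, loss ≈ 6066 × 3.537/100 ≈ 215.
Total lost output = 504 + 785 + 788 + 215 = 2292 billion.

$2,292 billion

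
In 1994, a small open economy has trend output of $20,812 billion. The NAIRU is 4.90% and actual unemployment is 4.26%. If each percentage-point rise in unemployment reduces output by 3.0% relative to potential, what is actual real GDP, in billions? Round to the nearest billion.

$21,212 billion

Unemployment gap = 4.26 - 4.9 = -0.64 points, so the output gap is -3 × (-0.64) = 1.92%.
Actual GDP = 20812 × (1 + 1.92/100) = 20812 × 1.0192 ≈ 21212 billion.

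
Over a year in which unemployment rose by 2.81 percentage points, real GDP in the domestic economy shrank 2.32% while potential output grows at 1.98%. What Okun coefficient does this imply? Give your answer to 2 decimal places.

Growth form: g_Y = g_Y* - β × Δu, so β = (g_Y* - g_Y)/Δu.
β = (1.98 + 2.32)/2.81 = 4.3/2.81 = 1.53.

β ≈ 1.53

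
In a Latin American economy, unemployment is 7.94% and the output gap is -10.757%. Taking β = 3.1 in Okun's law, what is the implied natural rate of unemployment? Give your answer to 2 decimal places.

From Okun's law, u - u* = -(output gap)/β = -(-10.757)/3.1 = 3.47 points.
So u* = 7.94 - 3.47 = 4.47%.

4.47%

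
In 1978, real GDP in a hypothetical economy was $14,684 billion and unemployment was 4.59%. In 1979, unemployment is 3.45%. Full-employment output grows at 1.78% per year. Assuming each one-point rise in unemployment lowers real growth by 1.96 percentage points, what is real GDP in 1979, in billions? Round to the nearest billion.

$15,273 billion

Δu = 3.45 - 4.59 = -1.14 points.
Okun's law (growth form): g_Y = g_Y* - β × Δu = 1.78 - 1.96 × (-1.14) = 1.78 + 2.2344 = 4.0144%.
Real GDP in the next year = 14684 × (1 + 4.0144/100) = 14684 × 1.040144 ≈ 15273 billion.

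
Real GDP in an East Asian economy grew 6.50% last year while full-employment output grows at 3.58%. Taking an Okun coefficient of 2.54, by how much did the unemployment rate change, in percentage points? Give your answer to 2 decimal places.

Growth-rate Okun's law: g_Y = g_Y* - β × Δu, so Δu = (g_Y* - g_Y)/β.
Δu = (3.58 - 6.5)/2.54 = -2.92/2.54 = -1.15 percentage points.

-1.15 percentage points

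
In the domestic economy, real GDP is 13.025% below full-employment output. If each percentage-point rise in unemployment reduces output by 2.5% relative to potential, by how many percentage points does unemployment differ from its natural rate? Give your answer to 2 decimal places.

5.21 percentage points

Okun's law: output gap = -β × (u - u*), so u - u* = -(output gap)/β.
u - u* = -(-13.025)/2.5 = 5.21 percentage points.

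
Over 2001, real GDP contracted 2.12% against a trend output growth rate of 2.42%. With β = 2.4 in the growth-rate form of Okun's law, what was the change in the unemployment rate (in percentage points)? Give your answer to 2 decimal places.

Growth-rate Okun's law: g_Y = g_Y* - β × Δu, so Δu = (g_Y* - g_Y)/β.
Δu = (2.42 + 2.12)/2.4 = 4.54/2.4 = 1.89 percentage points.

1.89 percentage points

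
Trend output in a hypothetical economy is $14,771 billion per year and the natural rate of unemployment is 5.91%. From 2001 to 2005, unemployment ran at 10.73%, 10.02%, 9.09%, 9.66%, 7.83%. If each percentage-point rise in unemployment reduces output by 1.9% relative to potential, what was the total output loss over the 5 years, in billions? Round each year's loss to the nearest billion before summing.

$4,989 billion

Year 2001: gap = -1.9 × (10.73 - 5.91) = -9.158%, loss ≈ 14771 × 9.158/100 ≈ 1353.
Year 2002: gap = -1.9 × (10.02 - 5.91) = -7.809%, loss ≈ 14771 × 7.809/100 ≈ 1153.
Year 2003: gap = -1.9 × (9.09 - 5.91) = -6.042%, loss ≈ 14771 × 6.042/100 ≈ 892.
Year 2004: gap = -1.9 × (9.66 - 5.91) = -7.125%, loss ≈ 14771 × 7.125/100 ≈ 1052.
Year 2005: gap = -1.9 × (7.83 - 5.91) = -3.648%, loss ≈ 14771 × 3.648/100 ≈ 539.
Total lost output = 1353 + 1153 + 892 + 1052 + 539 = 4989 billion.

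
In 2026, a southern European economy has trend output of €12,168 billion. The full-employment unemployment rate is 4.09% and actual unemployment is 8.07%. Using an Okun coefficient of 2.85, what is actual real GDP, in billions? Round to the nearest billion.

Unemployment gap = 8.07 - 4.09 = 3.98 points, so the output gap is -2.85 × 3.98 = -11.343%.
Actual GDP = 12168 × (1 - 11.343/100) = 12168 × 0.88657 ≈ 10788 billion.

€10,788 billion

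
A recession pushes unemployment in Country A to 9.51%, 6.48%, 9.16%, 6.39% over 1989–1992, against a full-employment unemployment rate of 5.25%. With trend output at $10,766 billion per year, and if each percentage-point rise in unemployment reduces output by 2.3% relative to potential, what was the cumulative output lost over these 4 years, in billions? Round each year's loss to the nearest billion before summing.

$2,610 billion

Year 1989: gap = -2.3 × (9.51 - 5.25) = -9.798%, loss ≈ 10766 × 9.798/100 ≈ 1055.
Year 1990: gap = -2.3 × (6.48 - 5.25) = -2.829%, loss ≈ 10766 × 2.829/100 ≈ 305.
Year 1991: gap = -2.3 × (9.16 - 5.25) = -8.993%, loss ≈ 10766 × 8.993/100 ≈ 968.
Year 1992: gap = -2.3 × (6.39 - 5.25) = -2.622%, loss ≈ 10766 × 2.622/100 ≈ 282.
Total lost output = 1055 + 305 + 968 + 282 = 2610 billion.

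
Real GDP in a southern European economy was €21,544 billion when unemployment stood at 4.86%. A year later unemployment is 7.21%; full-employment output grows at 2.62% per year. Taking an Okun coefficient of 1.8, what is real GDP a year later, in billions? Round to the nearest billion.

€21,197 billion

Δu = 7.21 - 4.86 = 2.35 points.
Okun's law (growth form): g_Y = g_Y* - β × Δu = 2.62 - 1.8 × (2.35) = 2.62 - 4.23 = -1.61%.
Real GDP in the next year = 21544 × (1 - 1.61/100) = 21544 × 0.9839 ≈ 21197 billion.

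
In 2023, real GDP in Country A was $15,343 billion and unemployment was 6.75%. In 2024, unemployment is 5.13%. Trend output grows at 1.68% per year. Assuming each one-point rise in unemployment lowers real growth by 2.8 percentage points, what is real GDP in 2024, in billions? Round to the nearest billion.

Δu = 5.13 - 6.75 = -1.62 points.
Okun's law (growth form): g_Y = g_Y* - β × Δu = 1.68 - 2.8 × (-1.62) = 1.68 + 4.536 = 6.216%.
Real GDP in the next year = 15343 × (1 + 6.216/100) = 15343 × 1.06216 ≈ 16297 billion.

$16,297 billion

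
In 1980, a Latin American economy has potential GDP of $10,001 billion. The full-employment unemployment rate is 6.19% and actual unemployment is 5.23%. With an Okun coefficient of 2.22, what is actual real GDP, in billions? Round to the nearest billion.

Unemployment gap = 5.23 - 6.19 = -0.96 points, so the output gap is -2.22 × (-0.96) = 2.1312%.
Actual GDP = 10001 × (1 + 2.1312/100) = 10001 × 1.021312 ≈ 10214 billion.

$10,214 billion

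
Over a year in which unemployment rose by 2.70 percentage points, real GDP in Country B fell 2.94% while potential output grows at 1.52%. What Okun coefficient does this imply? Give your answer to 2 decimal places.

β ≈ 1.65

Growth form: g_Y = g_Y* - β × Δu, so β = (g_Y* - g_Y)/Δu.
β = (1.52 + 2.94)/2.70 = 4.46/2.70 = 1.65.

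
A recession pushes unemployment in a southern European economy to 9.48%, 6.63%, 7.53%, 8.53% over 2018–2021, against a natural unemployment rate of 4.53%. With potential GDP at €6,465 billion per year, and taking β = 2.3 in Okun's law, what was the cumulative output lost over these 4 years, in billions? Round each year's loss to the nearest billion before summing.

Year 2018: gap = -2.3 × (9.48 - 4.53) = -11.385%, loss ≈ 6465 × 11.385/100 ≈ 736.
Year 2019: gap = -2.3 × (6.63 - 4.53) = -4.83%, loss ≈ 6465 × 4.83/100 ≈ 312.
Year 2020: gap = -2.3 × (7.53 - 4.53) = -6.9%, loss ≈ 6465 × 6.9/100 ≈ 446.
Year 2021: gap = -2.3 × (8.53 - 4.53) = -9.2%, loss ≈ 6465 × 9.2/100 ≈ 595.
Total lost output = 736 + 312 + 446 + 595 = 2089 billion.

€2,089 billion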